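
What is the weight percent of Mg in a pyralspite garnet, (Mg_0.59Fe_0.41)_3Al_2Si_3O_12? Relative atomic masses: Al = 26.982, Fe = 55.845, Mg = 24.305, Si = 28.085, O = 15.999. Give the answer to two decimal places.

9.73 mass %

Formula mass = 1.77·24.305 + 1.23·55.845 + 2·26.982 + 3·28.085 + 12·15.999 = 441.916 g/mol, of which 43.020 g is Mg.
So Mg makes up 43.020/441.916 = 0.0973 of the mass, i.e. 9.73%.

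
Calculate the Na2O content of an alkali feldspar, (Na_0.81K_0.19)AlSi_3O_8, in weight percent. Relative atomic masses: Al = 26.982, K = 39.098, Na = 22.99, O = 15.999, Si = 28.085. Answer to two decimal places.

Formula mass = 265.280 g/mol.
0.81 Na → 0.4050 mol Na2O per formula unit; M(Na2O) = 61.979, so Na2O mass = 25.101 g.
25.101/265.280 × 100 = 9.46 wt%.

9.46 wt%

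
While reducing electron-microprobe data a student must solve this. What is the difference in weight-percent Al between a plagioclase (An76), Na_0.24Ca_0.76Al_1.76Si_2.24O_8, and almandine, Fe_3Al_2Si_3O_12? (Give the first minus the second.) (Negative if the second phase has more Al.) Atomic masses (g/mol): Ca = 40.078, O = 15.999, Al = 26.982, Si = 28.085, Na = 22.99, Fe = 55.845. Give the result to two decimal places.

M(Na_0.24Ca_0.76Al_1.76Si_2.24O_8) = 274.368 g/mol, so wt% Al = 47.488/274.368 × 100 = 17.31%.
M(Fe_3Al_2Si_3O_12) = 497.742 g/mol, so wt% Al = 53.964/497.742 × 100 = 10.84%.
17.31 − 10.84 = 6.47 pp.

6.47 percentage points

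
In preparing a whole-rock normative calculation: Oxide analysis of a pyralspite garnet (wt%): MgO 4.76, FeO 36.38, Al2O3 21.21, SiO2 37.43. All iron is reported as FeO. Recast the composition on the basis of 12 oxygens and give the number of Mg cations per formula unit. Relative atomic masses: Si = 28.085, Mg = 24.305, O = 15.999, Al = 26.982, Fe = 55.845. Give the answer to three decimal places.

MgO (M=40.304): mol = 0.11810; Mg = 0.11810, O = 0.11810.
FeO (M=71.844): mol = 0.50637; Fe = 0.50637, O = 0.50637.
Al2O3 (M=101.961): mol = 0.20802; Al = 0.41604, O = 0.62406.
SiO2 (M=60.083): mol = 0.62297; Si = 0.62297, O = 1.24594.
ΣO = 2.49447; factor = 12/ΣO = 4.81064.
Mg apfu = 0.11810 × 4.81064 = 0.568.

0.568 Mg apfu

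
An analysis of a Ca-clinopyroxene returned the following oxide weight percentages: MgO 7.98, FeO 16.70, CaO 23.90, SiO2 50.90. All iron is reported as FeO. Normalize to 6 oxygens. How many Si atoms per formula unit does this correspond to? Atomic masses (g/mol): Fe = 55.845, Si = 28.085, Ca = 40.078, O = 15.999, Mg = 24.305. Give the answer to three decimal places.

MgO: 7.98/40.304 = 0.19800 mol → 0.19800 mol Mg, 0.19800 mol O.
FeO: 16.70/71.844 = 0.23245 mol → 0.23245 mol Fe, 0.23245 mol O.
CaO: 23.90/56.077 = 0.42620 mol → 0.42620 mol Ca, 0.42620 mol O.
SiO2: 50.90/60.083 = 0.84716 mol → 0.84716 mol Si, 1.69432 mol O.
Total oxygen = 2.55097 mol. Normalization factor = 6/2.55097 = 2.35205.
Si per 6 O = 0.84716 × 2.35205 = 1.993.

1.993 Si apfu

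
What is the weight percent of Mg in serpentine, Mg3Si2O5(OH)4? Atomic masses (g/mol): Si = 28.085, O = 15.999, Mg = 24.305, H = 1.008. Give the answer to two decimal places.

26.31 weight percent

M(Mg3Si2O5(OH)4) = 277.108 g/mol.
Mg contributes 3 × 24.305 = 72.915 g per mole.
72.915/277.108 = 0.2631 → 26.31%.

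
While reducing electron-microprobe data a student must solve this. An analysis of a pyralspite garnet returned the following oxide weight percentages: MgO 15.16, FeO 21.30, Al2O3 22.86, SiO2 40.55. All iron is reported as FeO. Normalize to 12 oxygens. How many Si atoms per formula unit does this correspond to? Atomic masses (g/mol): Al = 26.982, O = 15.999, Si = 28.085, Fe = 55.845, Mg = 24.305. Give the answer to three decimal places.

15.16 wt% MgO ÷ 40.304 g/mol = 0.37614 mol, giving 0.37614 Mg and 0.37614 O.
21.30 wt% FeO ÷ 71.844 g/mol = 0.29648 mol, giving 0.29648 Fe and 0.29648 O.
22.86 wt% Al2O3 ÷ 101.961 g/mol = 0.22420 mol, giving 0.44840 Al and 0.67260 O.
40.55 wt% SiO2 ÷ 60.083 g/mol = 0.67490 mol, giving 0.67490 Si and 1.34980 O.
Oxygen sums to 2.69502; scaling by 12/2.69502 = 4.45266 puts the formula on 12 O.
Si: 0.67490 × 4.45266 = 3.005 atoms per formula unit.

3.005 Si apfu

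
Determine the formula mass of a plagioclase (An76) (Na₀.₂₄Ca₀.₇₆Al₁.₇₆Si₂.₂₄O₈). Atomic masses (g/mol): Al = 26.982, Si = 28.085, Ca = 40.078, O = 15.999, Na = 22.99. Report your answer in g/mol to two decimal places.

274.37 g/mol

Na: 0.24 × 22.99 = 5.5176
Ca: 0.76 × 40.078 = 30.4593
Al: 1.76 × 26.982 = 47.4883
Si: 2.24 × 28.085 = 62.9104
O: 8 × 15.999 = 127.9920
Summing the contributions gives the formula mass.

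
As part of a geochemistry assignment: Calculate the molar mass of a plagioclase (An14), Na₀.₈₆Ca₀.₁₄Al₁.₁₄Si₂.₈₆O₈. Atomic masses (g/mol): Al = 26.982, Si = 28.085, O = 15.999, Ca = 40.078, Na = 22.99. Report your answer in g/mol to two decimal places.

264.46 g/mol

Na: 0.86 × 22.99 = 19.7714
Ca: 0.14 × 40.078 = 5.6109
Al: 1.14 × 26.982 = 30.7595
Si: 2.86 × 28.085 = 80.3231
O: 8 × 15.999 = 127.9920
Summing the contributions gives the formula mass.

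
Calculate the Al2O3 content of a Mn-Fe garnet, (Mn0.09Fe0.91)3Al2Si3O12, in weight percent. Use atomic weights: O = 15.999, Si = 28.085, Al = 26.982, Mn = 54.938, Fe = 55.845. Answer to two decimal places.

20.49 wt%

Molar mass of (Mn0.09Fe0.91)3Al2Si3O12 = 0.27·54.938 + 2.73·55.845 + 2·26.982 + 3·28.085 + 12·15.999 = 497.497 g/mol.
Each formula unit contains 2 Al, equivalent to 2/2 = 1.0000 mol Al2O3.
M(Al2O3) = 2×26.982 + 3×15.999 = 101.961 g/mol.
Mass of Al2O3 per formula unit = 1.0000 × 101.961 = 101.961 g.
Al2O3 wt% = 101.961 / 497.497 × 100 = 20.49%.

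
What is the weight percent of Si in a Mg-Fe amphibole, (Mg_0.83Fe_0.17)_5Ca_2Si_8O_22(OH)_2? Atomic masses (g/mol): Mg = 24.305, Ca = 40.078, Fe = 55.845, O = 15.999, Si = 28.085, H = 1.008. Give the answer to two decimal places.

Molar mass of (Mg_0.83Fe_0.17)_5Ca_2Si_8O_22(OH)_2: 4.15*24.305 + 0.85*55.845 + 2*40.078 + 8*28.085 + 24*15.999 + 2*1.008 = 839.162 g/mol.
Mass of Si per formula unit: 8 × 28.085 = 224.680 g.
Weight fraction Si = 224.680 / 839.162 = 0.2677.

26.77 wt%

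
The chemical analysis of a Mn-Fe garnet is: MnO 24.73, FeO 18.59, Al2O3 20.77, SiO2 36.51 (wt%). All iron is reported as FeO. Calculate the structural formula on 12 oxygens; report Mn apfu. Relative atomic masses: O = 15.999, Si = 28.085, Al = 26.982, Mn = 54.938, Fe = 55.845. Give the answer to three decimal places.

1.719 Mn apfu

24.73 wt% MnO ÷ 70.937 g/mol = 0.34862 mol, giving 0.34862 Mn and 0.34862 O.
18.59 wt% FeO ÷ 71.844 g/mol = 0.25876 mol, giving 0.25876 Fe and 0.25876 O.
20.77 wt% Al2O3 ÷ 101.961 g/mol = 0.20371 mol, giving 0.40742 Al and 0.61113 O.
36.51 wt% SiO2 ÷ 60.083 g/mol = 0.60766 mol, giving 0.60766 Si and 1.21532 O.
Oxygen sums to 2.43383; scaling by 12/2.43383 = 4.93050 puts the formula on 12 O.
Mn: 0.34862 × 4.93050 = 1.719 atoms per formula unit.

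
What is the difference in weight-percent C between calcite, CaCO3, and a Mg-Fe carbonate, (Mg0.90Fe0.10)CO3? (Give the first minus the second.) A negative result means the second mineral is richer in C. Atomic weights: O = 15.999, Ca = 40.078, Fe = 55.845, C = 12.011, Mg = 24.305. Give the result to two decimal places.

C in CaCO3: molar mass 100.086 g/mol; 1×12.011 = 12.011 g → 12.00 wt%.
C in (Mg0.90Fe0.10)CO3: molar mass 87.467 g/mol; 1×12.011 = 12.011 g → 13.73 wt%.
Difference = 12.00 − 13.73 = -1.73 percentage points.

-1.73 percentage points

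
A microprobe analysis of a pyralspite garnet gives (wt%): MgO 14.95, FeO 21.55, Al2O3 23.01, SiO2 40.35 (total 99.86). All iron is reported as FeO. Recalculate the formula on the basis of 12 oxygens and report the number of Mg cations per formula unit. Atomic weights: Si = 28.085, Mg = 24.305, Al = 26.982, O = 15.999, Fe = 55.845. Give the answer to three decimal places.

1.654 Mg apfu

14.95 wt% MgO ÷ 40.304 g/mol = 0.37093 mol, giving 0.37093 Mg and 0.37093 O.
21.55 wt% FeO ÷ 71.844 g/mol = 0.29996 mol, giving 0.29996 Fe and 0.29996 O.
23.01 wt% Al2O3 ÷ 101.961 g/mol = 0.22567 mol, giving 0.45134 Al and 0.67701 O.
40.35 wt% SiO2 ÷ 60.083 g/mol = 0.67157 mol, giving 0.67157 Si and 1.34314 O.
Oxygen sums to 2.69104; scaling by 12/2.69104 = 4.45924 puts the formula on 12 O.
Mg: 0.37093 × 4.45924 = 1.654 atoms per formula unit.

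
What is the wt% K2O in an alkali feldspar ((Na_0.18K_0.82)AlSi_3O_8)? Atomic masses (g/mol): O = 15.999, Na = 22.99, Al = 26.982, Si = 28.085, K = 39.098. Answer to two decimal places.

M((Na_0.18K_0.82)AlSi_3O_8) = 275.428 g/mol; M(K2O) = 94.195 g/mol.
Moles K2O per formula unit = 0.82 K ÷ 2 = 0.4100.
K2O fraction = (0.4100 × 94.195) / 275.428 = 38.620/275.428 = 0.1402.

14.02 wt%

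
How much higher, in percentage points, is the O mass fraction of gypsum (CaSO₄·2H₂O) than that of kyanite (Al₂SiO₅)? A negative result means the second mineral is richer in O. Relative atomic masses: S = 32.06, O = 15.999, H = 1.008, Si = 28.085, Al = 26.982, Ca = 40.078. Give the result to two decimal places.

6.39 percentage points

First mineral: 95.994 g O in 172.164 g formula = 55.76 wt% O.
Second mineral: 79.995 g O in 162.044 g formula = 49.37 wt% O.
55.76% − 49.37% gives a difference of 6.39 percentage points.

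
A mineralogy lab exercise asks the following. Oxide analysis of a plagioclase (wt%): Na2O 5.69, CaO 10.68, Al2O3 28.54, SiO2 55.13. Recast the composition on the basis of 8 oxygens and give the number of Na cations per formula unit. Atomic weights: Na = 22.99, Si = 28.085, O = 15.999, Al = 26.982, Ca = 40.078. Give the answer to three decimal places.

0.497 Na apfu

Na2O: 5.69/61.979 = 0.09181 mol → 0.18362 mol Na, 0.09181 mol O.
CaO: 10.68/56.077 = 0.19045 mol → 0.19045 mol Ca, 0.19045 mol O.
Al2O3: 28.54/101.961 = 0.27991 mol → 0.55982 mol Al, 0.83973 mol O.
SiO2: 55.13/60.083 = 0.91756 mol → 0.91756 mol Si, 1.83512 mol O.
Total oxygen = 2.95711 mol. Normalization factor = 8/2.95711 = 2.70534.
Na per 8 O = 0.18362 × 2.70534 = 0.497.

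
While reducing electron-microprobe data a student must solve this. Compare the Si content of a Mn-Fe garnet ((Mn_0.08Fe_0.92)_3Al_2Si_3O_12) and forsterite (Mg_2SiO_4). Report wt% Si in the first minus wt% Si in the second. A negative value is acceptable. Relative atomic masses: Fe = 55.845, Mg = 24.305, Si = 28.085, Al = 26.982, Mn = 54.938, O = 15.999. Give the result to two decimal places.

M((Mn_0.08Fe_0.92)_3Al_2Si_3O_12) = 497.524 g/mol, so wt% Si = 84.255/497.524 × 100 = 16.93%.
M(Mg_2SiO_4) = 140.691 g/mol, so wt% Si = 28.085/140.691 × 100 = 19.96%.
16.93 − 19.96 = -3.03 pp.

-3.03 percentage points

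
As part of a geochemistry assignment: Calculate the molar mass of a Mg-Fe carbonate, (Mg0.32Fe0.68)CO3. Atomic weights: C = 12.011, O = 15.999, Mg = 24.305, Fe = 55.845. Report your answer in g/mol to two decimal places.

105.76 g/mol

M = 0.32·24.305 + 0.68·55.845 + 1·12.011 + 3·15.999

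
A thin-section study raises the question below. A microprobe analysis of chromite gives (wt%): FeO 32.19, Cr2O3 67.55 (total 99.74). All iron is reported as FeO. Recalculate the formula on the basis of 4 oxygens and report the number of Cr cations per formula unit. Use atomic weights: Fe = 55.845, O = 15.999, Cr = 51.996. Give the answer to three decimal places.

FeO (M=71.844): mol = 0.44805; Fe = 0.44805, O = 0.44805.
Cr2O3 (M=151.989): mol = 0.44444; Cr = 0.88888, O = 1.33332.
ΣO = 1.78137; factor = 4/ΣO = 2.24546.
Cr apfu = 0.88888 × 2.24546 = 1.996.

1.996 Cr apfu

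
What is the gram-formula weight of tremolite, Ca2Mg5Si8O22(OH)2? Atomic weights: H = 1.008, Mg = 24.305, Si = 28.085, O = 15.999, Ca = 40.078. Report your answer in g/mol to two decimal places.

Ca: 2 × 40.078 = 80.1560
Mg: 5 × 24.305 = 121.5250
Si: 8 × 28.085 = 224.6800
O: 24 × 15.999 = 383.9760
H: 2 × 1.008 = 2.0160
Summing the contributions gives the formula mass.

812.35 g/mol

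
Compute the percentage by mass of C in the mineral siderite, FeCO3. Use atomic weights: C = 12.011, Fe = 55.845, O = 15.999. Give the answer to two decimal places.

Molar mass of FeCO3: 1*55.845 + 1*12.011 + 3*15.999 = 115.853 g/mol.
Mass of C per formula unit: 1 × 12.011 = 12.011 g.
Weight fraction C = 12.011 / 115.853 = 0.1037.

10.37 mass %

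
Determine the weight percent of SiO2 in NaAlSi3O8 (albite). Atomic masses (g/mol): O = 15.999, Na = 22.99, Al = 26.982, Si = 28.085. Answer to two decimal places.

M(NaAlSi3O8) = 262.219 g/mol; M(SiO2) = 60.083 g/mol.
Moles SiO2 per formula unit = 3 Si ÷ 1 = 3.0000.
SiO2 fraction = (3.0000 × 60.083) / 262.219 = 180.249/262.219 = 0.6874.

68.74 wt%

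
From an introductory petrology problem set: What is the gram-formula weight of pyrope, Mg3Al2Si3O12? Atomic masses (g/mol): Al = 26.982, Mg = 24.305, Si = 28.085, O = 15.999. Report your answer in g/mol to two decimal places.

403.12 g/mol

The formula mass is the sum 3×24.305 + 2×26.982 + 3×28.085 + 12×15.999.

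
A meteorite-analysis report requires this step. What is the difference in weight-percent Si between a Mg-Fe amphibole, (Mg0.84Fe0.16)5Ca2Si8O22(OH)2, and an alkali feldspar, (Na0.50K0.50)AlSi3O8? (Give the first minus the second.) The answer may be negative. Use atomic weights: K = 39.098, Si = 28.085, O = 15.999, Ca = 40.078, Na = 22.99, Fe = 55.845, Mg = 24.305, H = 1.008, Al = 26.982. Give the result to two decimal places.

-4.35 percentage points

M((Mg0.84Fe0.16)5Ca2Si8O22(OH)2) = 837.585 g/mol, so wt% Si = 224.680/837.585 × 100 = 26.82%.
M((Na0.50K0.50)AlSi3O8) = 270.273 g/mol, so wt% Si = 84.255/270.273 × 100 = 31.17%.
26.82 − 31.17 = -4.35 pp.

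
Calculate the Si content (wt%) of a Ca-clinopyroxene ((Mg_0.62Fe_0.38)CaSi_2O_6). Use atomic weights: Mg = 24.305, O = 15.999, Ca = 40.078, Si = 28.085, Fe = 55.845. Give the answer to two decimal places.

M((Mg_0.62Fe_0.38)CaSi_2O_6) = 228.532 g/mol.
Si contributes 2 × 28.085 = 56.170 g per mole.
56.170/228.532 = 0.2458 → 24.58%.

24.58 wt%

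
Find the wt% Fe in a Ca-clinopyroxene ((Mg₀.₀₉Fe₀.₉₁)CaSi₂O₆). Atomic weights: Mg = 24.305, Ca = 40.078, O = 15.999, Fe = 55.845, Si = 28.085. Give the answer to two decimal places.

Formula mass = 0.09·24.305 + 0.91·55.845 + 1·40.078 + 2·28.085 + 6·15.999 = 245.248 g/mol, of which 50.819 g is Fe.
So Fe makes up 50.819/245.248 = 0.2072 of the mass, i.e. 20.72%.

20.72 wt%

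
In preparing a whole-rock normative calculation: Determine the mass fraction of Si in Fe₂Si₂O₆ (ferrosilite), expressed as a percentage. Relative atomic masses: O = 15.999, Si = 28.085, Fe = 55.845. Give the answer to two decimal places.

21.29 weight percent

M(Fe₂Si₂O₆) = 263.854 g/mol.
Si contributes 2 × 28.085 = 56.170 g per mole.
56.170/263.854 = 0.2129 → 21.29%.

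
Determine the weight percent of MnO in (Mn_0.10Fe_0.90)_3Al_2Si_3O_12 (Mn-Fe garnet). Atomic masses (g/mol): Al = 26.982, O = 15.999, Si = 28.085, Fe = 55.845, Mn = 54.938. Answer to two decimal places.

M((Mn_0.10Fe_0.90)_3Al_2Si_3O_12) = 497.470 g/mol; M(MnO) = 70.937 g/mol.
Moles MnO per formula unit = 0.30 Mn ÷ 1 = 0.3000.
MnO fraction = (0.3000 × 70.937) / 497.470 = 21.281/497.470 = 0.0428.

4.28 wt%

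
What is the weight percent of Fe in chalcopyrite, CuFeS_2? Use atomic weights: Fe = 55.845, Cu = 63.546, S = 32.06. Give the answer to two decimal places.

30.43 weight percent

Molar mass of CuFeS_2: 1·63.546 + 1·55.845 + 2·32.06 = 183.511 g/mol.
Mass of Fe per formula unit: 1 × 55.845 = 55.845 g.
Weight fraction Fe = 55.845 / 183.511 = 0.3043.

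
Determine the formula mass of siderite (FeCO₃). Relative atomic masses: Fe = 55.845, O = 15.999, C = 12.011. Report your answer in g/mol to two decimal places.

115.85 g/mol

The formula mass is the sum 1(55.845) + 1(12.011) + 3(15.999).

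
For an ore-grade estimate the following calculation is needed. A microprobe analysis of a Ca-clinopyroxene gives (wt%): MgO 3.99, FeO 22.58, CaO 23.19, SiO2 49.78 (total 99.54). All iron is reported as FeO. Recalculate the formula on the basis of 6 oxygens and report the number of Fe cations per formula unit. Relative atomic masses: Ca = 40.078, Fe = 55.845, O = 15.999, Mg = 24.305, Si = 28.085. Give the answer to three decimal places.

MgO (M=40.304): mol = 0.09900; Mg = 0.09900, O = 0.09900.
FeO (M=71.844): mol = 0.31429; Fe = 0.31429, O = 0.31429.
CaO (M=56.077): mol = 0.41354; Ca = 0.41354, O = 0.41354.
SiO2 (M=60.083): mol = 0.82852; Si = 0.82852, O = 1.65704.
ΣO = 2.48387; factor = 6/ΣO = 2.41559.
Fe apfu = 0.31429 × 2.41559 = 0.759.

0.759 Fe apfu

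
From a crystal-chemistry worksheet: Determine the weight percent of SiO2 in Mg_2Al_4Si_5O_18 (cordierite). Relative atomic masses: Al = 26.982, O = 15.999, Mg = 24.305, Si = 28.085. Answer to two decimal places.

51.36 wt%

Formula mass = 584.945 g/mol.
5 Si → 5.0000 mol SiO2 per formula unit; M(SiO2) = 60.083, so SiO2 mass = 300.415 g.
300.415/584.945 × 100 = 51.36 wt%.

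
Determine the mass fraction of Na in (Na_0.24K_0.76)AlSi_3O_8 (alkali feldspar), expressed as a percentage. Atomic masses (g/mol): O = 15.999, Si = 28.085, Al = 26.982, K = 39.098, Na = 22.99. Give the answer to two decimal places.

M((Na_0.24K_0.76)AlSi_3O_8) = 274.461 g/mol.
Na contributes 0.24 × 22.99 = 5.518 g per mole.
5.518/274.461 = 0.0201 → 2.01%.

2.01 wt%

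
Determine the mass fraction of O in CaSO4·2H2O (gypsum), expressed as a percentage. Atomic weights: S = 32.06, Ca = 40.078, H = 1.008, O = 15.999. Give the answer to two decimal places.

55.76 wt%

Formula mass = 1×40.078 + 1×32.06 + 6×15.999 + 4×1.008 = 172.164 g/mol, of which 95.994 g is O.
So O makes up 95.994/172.164 = 0.5576 of the mass, i.e. 55.76%.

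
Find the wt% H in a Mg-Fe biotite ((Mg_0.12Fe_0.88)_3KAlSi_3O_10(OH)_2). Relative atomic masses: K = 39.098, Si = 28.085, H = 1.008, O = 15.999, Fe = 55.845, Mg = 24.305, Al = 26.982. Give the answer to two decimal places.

0.40 wt%

M((Mg_0.12Fe_0.88)_3KAlSi_3O_10(OH)_2) = 500.520 g/mol.
H contributes 2 × 1.008 = 2.016 g per mole.
2.016/500.520 = 0.0040 → 0.40%.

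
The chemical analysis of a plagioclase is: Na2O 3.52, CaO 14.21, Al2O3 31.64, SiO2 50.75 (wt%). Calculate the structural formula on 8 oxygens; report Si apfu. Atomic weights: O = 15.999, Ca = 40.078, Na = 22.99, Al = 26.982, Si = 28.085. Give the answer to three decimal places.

3.52 wt% Na2O ÷ 61.979 g/mol = 0.05679 mol, giving 0.11358 Na and 0.05679 O.
14.21 wt% CaO ÷ 56.077 g/mol = 0.25340 mol, giving 0.25340 Ca and 0.25340 O.
31.64 wt% Al2O3 ÷ 101.961 g/mol = 0.31031 mol, giving 0.62062 Al and 0.93093 O.
50.75 wt% SiO2 ÷ 60.083 g/mol = 0.84466 mol, giving 0.84466 Si and 1.68932 O.
Oxygen sums to 2.93044; scaling by 8/2.93044 = 2.72997 puts the formula on 8 O.
Si: 0.84466 × 2.72997 = 2.306 atoms per formula unit.

2.306 Si apfu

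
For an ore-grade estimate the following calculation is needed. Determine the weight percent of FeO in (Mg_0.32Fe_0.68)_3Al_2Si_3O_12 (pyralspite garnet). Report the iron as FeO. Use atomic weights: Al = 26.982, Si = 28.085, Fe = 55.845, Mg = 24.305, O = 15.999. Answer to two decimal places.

31.35 wt%

Molar mass of (Mg_0.32Fe_0.68)_3Al_2Si_3O_12 = 0.96×24.305 + 2.04×55.845 + 2×26.982 + 3×28.085 + 12×15.999 = 467.464 g/mol.
Each formula unit contains 2.04 Fe, equivalent to 2.04/1 = 2.0400 mol FeO.
M(FeO) = 1×55.845 + 1×15.999 = 71.844 g/mol.
Mass of FeO per formula unit = 2.0400 × 71.844 = 146.562 g.
FeO wt% = 146.562 / 467.464 × 100 = 31.35%.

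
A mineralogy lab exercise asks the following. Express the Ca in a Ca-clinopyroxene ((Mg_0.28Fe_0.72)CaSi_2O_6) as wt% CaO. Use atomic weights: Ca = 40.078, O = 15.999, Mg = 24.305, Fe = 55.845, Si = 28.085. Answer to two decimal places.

23.44 wt%

Formula mass = 239.256 g/mol.
1 Ca → 1.0000 mol CaO per formula unit; M(CaO) = 56.077, so CaO mass = 56.077 g.
56.077/239.256 × 100 = 23.44 wt%.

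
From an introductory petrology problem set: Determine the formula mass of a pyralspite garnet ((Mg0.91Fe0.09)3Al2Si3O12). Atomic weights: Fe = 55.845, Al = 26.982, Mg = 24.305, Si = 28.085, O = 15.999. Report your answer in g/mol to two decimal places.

M = 2.73(24.305) + 0.27(55.845) + 2(26.982) + 3(28.085) + 12(15.999)

411.64 g/mol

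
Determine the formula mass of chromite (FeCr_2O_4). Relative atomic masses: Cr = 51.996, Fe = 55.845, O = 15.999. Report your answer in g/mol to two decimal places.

M = 1*55.845 + 2*51.996 + 4*15.999

223.83 g/mol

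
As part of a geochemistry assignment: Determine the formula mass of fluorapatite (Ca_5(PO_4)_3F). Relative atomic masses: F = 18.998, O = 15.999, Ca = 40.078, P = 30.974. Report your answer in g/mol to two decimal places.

504.30 g/mol

M = 5*40.078 + 3*30.974 + 12*15.999 + 1*18.998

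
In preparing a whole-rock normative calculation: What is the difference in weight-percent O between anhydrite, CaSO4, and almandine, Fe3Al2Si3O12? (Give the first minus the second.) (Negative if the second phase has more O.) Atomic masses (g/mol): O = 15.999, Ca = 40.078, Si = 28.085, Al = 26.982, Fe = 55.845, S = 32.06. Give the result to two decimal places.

O in CaSO4: molar mass 136.134 g/mol; 4×15.999 = 63.996 g → 47.01 wt%.
O in Fe3Al2Si3O12: molar mass 497.742 g/mol; 12×15.999 = 191.988 g → 38.57 wt%.
Difference = 47.01 − 38.57 = 8.44 percentage points.

8.44 percentage points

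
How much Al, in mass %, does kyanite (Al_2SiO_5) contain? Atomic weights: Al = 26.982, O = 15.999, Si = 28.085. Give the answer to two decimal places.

M(Al_2SiO_5) = 162.044 g/mol.
Al contributes 2 × 26.982 = 53.964 g per mole.
53.964/162.044 = 0.3330 → 33.30%.

33.30 mass %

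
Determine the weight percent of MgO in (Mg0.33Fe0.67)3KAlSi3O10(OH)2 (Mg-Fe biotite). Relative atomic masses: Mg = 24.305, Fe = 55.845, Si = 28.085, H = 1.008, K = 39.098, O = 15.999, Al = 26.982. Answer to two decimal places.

8.30 wt%

Formula mass = 480.649 g/mol.
0.99 Mg → 0.9900 mol MgO per formula unit; M(MgO) = 40.304, so MgO mass = 39.901 g.
39.901/480.649 × 100 = 8.30 wt%.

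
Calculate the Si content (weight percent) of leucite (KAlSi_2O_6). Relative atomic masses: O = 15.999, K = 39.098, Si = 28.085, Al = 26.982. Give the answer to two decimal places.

25.74 weight percent

Formula mass = 1·39.098 + 1·26.982 + 2·28.085 + 6·15.999 = 218.244 g/mol, of which 56.170 g is Si.
So Si makes up 56.170/218.244 = 0.2574 of the mass, i.e. 25.74%.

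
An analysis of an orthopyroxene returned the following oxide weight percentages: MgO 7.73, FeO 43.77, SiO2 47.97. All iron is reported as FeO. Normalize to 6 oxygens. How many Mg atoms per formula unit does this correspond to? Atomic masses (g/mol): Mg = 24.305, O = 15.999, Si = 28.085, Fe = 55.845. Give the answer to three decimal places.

MgO (M=40.304): mol = 0.19179; Mg = 0.19179, O = 0.19179.
FeO (M=71.844): mol = 0.60924; Fe = 0.60924, O = 0.60924.
SiO2 (M=60.083): mol = 0.79840; Si = 0.79840, O = 1.59680.
ΣO = 2.39783; factor = 6/ΣO = 2.50226.
Mg apfu = 0.19179 × 2.50226 = 0.480.

0.480 Mg apfu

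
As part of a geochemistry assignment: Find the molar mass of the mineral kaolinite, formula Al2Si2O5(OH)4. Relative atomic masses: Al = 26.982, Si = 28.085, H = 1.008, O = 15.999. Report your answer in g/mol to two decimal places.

The formula mass is the sum 2(26.982) + 2(28.085) + 9(15.999) + 4(1.008).

258.16 g/mol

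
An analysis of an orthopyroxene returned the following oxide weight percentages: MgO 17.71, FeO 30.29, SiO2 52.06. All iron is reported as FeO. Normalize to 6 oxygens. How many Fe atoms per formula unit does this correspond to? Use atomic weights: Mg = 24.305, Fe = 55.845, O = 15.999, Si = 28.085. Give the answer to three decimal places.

MgO: 17.71/40.304 = 0.43941 mol → 0.43941 mol Mg, 0.43941 mol O.
FeO: 30.29/71.844 = 0.42161 mol → 0.42161 mol Fe, 0.42161 mol O.
SiO2: 52.06/60.083 = 0.86647 mol → 0.86647 mol Si, 1.73294 mol O.
Total oxygen = 2.59396 mol. Normalization factor = 6/2.59396 = 2.31307.
Fe per 6 O = 0.42161 × 2.31307 = 0.975.

0.975 Fe apfu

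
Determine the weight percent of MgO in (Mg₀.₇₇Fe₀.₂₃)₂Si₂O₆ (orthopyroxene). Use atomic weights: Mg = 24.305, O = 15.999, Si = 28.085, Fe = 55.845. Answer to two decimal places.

28.83 wt%

Formula mass = 215.282 g/mol.
1.54 Mg → 1.5400 mol MgO per formula unit; M(MgO) = 40.304, so MgO mass = 62.068 g.
62.068/215.282 × 100 = 28.83 wt%.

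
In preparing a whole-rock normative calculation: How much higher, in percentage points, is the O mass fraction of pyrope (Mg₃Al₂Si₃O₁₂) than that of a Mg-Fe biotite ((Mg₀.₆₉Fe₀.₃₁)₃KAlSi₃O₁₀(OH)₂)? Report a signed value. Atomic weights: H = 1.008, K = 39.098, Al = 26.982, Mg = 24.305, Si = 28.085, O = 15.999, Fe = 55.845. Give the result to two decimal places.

M(Mg₃Al₂Si₃O₁₂) = 403.122 g/mol, so wt% O = 191.988/403.122 × 100 = 47.63%.
M((Mg₀.₆₉Fe₀.₃₁)₃KAlSi₃O₁₀(OH)₂) = 446.586 g/mol, so wt% O = 191.988/446.586 × 100 = 42.99%.
47.63 − 42.99 = 4.64 pp.

4.64 percentage points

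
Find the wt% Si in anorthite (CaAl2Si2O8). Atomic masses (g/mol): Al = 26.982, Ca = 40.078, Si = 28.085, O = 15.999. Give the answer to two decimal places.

20.19 mass %

Formula mass = 1·40.078 + 2·26.982 + 2·28.085 + 8·15.999 = 278.204 g/mol, of which 56.170 g is Si.
So Si makes up 56.170/278.204 = 0.2019 of the mass, i.e. 20.19%.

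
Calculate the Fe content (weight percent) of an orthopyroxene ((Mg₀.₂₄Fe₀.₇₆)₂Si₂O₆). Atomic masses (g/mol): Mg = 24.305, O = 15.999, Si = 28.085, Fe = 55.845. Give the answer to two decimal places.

34.13 weight percent

Molar mass of (Mg₀.₂₄Fe₀.₇₆)₂Si₂O₆: 0.48×24.305 + 1.52×55.845 + 2×28.085 + 6×15.999 = 248.715 g/mol.
Mass of Fe per formula unit: 1.52 × 55.845 = 84.884 g.
Weight fraction Fe = 84.884 / 248.715 = 0.3413.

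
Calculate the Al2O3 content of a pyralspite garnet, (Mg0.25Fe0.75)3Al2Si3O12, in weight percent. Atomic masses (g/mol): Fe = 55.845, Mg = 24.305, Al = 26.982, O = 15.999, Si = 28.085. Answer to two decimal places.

Formula mass = 474.087 g/mol.
2 Al → 1.0000 mol Al2O3 per formula unit; M(Al2O3) = 101.961, so Al2O3 mass = 101.961 g.
101.961/474.087 × 100 = 21.51 wt%.

21.51 wt%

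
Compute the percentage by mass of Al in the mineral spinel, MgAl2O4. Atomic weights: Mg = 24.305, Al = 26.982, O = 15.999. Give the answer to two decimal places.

Formula mass = 1·24.305 + 2·26.982 + 4·15.999 = 142.265 g/mol, of which 53.964 g is Al.
So Al makes up 53.964/142.265 = 0.3793 of the mass, i.e. 37.93%.

37.93 wt%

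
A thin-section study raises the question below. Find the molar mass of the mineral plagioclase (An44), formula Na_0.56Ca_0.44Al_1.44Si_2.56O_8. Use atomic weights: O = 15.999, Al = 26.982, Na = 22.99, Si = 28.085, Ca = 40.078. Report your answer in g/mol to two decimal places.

M = 0.56*22.99 + 0.44*40.078 + 1.44*26.982 + 2.56*28.085 + 8*15.999

269.25 g/mol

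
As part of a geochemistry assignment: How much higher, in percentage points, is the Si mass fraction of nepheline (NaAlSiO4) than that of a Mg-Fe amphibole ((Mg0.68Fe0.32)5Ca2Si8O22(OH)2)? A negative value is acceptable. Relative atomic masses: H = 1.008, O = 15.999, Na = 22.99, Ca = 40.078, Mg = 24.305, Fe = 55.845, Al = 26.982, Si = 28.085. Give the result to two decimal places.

M(NaAlSiO4) = 142.053 g/mol, so wt% Si = 28.085/142.053 × 100 = 19.77%.
M((Mg0.68Fe0.32)5Ca2Si8O22(OH)2) = 862.817 g/mol, so wt% Si = 224.680/862.817 × 100 = 26.04%.
19.77 − 26.04 = -6.27 pp.

-6.27 percentage points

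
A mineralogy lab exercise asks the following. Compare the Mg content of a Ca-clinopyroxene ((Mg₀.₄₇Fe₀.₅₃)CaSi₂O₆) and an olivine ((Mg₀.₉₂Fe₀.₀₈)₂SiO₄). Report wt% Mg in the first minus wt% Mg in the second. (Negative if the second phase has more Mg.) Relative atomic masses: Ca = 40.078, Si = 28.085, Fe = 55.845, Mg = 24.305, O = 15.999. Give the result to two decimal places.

Mg in (Mg₀.₄₇Fe₀.₅₃)CaSi₂O₆: molar mass 233.263 g/mol; 0.47×24.305 = 11.423 g → 4.90 wt%.
Mg in (Mg₀.₉₂Fe₀.₀₈)₂SiO₄: molar mass 145.737 g/mol; 1.84×24.305 = 44.721 g → 30.69 wt%.
Difference = 4.90 − 30.69 = -25.79 percentage points.

-25.79 percentage points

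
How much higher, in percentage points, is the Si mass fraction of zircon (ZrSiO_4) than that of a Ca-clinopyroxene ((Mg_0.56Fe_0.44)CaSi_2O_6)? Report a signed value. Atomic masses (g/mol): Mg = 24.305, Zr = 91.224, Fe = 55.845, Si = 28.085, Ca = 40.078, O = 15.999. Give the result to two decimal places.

-9.06 percentage points

Si in ZrSiO_4: molar mass 183.305 g/mol; 1×28.085 = 28.085 g → 15.32 wt%.
Si in (Mg_0.56Fe_0.44)CaSi_2O_6: molar mass 230.425 g/mol; 2×28.085 = 56.170 g → 24.38 wt%.
Difference = 15.32 − 24.38 = -9.06 percentage points.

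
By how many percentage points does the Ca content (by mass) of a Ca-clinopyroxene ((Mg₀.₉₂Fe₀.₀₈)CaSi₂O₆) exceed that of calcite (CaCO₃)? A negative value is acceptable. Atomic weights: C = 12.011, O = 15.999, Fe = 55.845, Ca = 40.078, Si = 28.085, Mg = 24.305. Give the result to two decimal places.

-21.75 percentage points

M((Mg₀.₉₂Fe₀.₀₈)CaSi₂O₆) = 219.070 g/mol, so wt% Ca = 40.078/219.070 × 100 = 18.29%.
M(CaCO₃) = 100.086 g/mol, so wt% Ca = 40.078/100.086 × 100 = 40.04%.
18.29 − 40.04 = -21.75 pp.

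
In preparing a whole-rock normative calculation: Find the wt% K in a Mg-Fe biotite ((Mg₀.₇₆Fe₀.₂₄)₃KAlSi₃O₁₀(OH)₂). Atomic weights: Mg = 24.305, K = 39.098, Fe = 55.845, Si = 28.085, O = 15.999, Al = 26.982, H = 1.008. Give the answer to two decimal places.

Formula mass = 2.28*24.305 + 0.72*55.845 + 1*39.098 + 1*26.982 + 3*28.085 + 12*15.999 + 2*1.008 = 439.963 g/mol, of which 39.098 g is K.
So K makes up 39.098/439.963 = 0.0889 of the mass, i.e. 8.89%.

8.89 weight percent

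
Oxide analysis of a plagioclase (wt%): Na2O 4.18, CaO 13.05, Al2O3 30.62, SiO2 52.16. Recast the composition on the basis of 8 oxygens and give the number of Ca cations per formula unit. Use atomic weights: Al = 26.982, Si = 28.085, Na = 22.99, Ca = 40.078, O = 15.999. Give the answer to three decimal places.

0.634 Ca apfu

Na2O (M=61.979): mol = 0.06744; Na = 0.13488, O = 0.06744.
CaO (M=56.077): mol = 0.23272; Ca = 0.23272, O = 0.23272.
Al2O3 (M=101.961): mol = 0.30031; Al = 0.60062, O = 0.90093.
SiO2 (M=60.083): mol = 0.86813; Si = 0.86813, O = 1.73626.
ΣO = 2.93735; factor = 8/ΣO = 2.72354.
Ca apfu = 0.23272 × 2.72354 = 0.634.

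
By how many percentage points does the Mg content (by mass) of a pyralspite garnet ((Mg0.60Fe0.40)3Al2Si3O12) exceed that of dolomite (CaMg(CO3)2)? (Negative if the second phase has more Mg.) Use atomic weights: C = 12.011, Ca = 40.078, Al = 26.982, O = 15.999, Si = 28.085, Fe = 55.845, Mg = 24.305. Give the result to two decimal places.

M((Mg0.60Fe0.40)3Al2Si3O12) = 440.970 g/mol, so wt% Mg = 43.749/440.970 × 100 = 9.92%.
M(CaMg(CO3)2) = 184.399 g/mol, so wt% Mg = 24.305/184.399 × 100 = 13.18%.
9.92 − 13.18 = -3.26 pp.

-3.26 percentage points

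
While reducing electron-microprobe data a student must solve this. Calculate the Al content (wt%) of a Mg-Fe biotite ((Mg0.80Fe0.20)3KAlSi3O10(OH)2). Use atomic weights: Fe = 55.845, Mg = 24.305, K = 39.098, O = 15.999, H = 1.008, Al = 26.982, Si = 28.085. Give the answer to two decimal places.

6.19 wt%

Molar mass of (Mg0.80Fe0.20)3KAlSi3O10(OH)2: 2.40×24.305 + 0.60×55.845 + 1×39.098 + 1×26.982 + 3×28.085 + 12×15.999 + 2×1.008 = 436.178 g/mol.
Mass of Al per formula unit: 1 × 26.982 = 26.982 g.
Weight fraction Al = 26.982 / 436.178 = 0.0619.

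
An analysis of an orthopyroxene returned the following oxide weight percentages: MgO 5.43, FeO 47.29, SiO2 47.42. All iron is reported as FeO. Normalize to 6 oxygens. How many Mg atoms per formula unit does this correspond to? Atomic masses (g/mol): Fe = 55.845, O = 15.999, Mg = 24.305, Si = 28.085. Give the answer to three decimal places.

0.341 Mg apfu

MgO: 5.43/40.304 = 0.13473 mol → 0.13473 mol Mg, 0.13473 mol O.
FeO: 47.29/71.844 = 0.65823 mol → 0.65823 mol Fe, 0.65823 mol O.
SiO2: 47.42/60.083 = 0.78924 mol → 0.78924 mol Si, 1.57848 mol O.
Total oxygen = 2.37144 mol. Normalization factor = 6/2.37144 = 2.53011.
Mg per 6 O = 0.13473 × 2.53011 = 0.341.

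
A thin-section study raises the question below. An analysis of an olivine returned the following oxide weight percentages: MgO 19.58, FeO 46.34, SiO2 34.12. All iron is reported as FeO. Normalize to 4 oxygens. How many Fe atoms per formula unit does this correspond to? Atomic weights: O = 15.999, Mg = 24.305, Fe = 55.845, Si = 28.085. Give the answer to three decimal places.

19.58 wt% MgO ÷ 40.304 g/mol = 0.48581 mol, giving 0.48581 Mg and 0.48581 O.
46.34 wt% FeO ÷ 71.844 g/mol = 0.64501 mol, giving 0.64501 Fe and 0.64501 O.
34.12 wt% SiO2 ÷ 60.083 g/mol = 0.56788 mol, giving 0.56788 Si and 1.13576 O.
Oxygen sums to 2.26658; scaling by 4/2.26658 = 1.76477 puts the formula on 4 O.
Fe: 0.64501 × 1.76477 = 1.138 atoms per formula unit.

1.138 Fe apfu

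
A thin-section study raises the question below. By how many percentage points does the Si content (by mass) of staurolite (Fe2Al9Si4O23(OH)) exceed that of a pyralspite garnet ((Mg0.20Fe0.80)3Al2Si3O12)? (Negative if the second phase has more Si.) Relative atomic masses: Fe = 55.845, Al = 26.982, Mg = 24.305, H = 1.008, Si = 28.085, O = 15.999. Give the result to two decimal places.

First mineral: 112.340 g Si in 851.852 g formula = 13.19 wt% Si.
Second mineral: 84.255 g Si in 478.818 g formula = 17.60 wt% Si.
13.19% − 17.60% gives a difference of -4.41 percentage points.

-4.41 percentage points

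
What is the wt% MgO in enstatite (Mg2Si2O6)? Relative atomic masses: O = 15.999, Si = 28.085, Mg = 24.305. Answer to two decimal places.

M(Mg2Si2O6) = 200.774 g/mol; M(MgO) = 40.304 g/mol.
Moles MgO per formula unit = 2 Mg ÷ 1 = 2.0000.
MgO fraction = (2.0000 × 40.304) / 200.774 = 80.608/200.774 = 0.4015.

40.15 wt%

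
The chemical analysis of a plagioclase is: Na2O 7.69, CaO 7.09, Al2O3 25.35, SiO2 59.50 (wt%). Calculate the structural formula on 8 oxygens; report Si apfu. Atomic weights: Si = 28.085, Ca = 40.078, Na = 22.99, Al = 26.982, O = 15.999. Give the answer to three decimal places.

2.661 Si apfu

7.69 wt% Na2O ÷ 61.979 g/mol = 0.12407 mol, giving 0.24814 Na and 0.12407 O.
7.09 wt% CaO ÷ 56.077 g/mol = 0.12643 mol, giving 0.12643 Ca and 0.12643 O.
25.35 wt% Al2O3 ÷ 101.961 g/mol = 0.24862 mol, giving 0.49724 Al and 0.74586 O.
59.50 wt% SiO2 ÷ 60.083 g/mol = 0.99030 mol, giving 0.99030 Si and 1.98060 O.
Oxygen sums to 2.97696; scaling by 8/2.97696 = 2.68731 puts the formula on 8 O.
Si: 0.99030 × 2.68731 = 2.661 atoms per formula unit.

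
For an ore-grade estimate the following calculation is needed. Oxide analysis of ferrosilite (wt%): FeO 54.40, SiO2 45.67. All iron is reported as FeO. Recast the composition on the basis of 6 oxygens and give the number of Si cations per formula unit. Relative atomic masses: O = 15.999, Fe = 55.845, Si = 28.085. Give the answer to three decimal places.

2.003 Si apfu

54.40 wt% FeO ÷ 71.844 g/mol = 0.75720 mol, giving 0.75720 Fe and 0.75720 O.
45.67 wt% SiO2 ÷ 60.083 g/mol = 0.76012 mol, giving 0.76012 Si and 1.52024 O.
Oxygen sums to 2.27744; scaling by 6/2.27744 = 2.63454 puts the formula on 6 O.
Si: 0.76012 × 2.63454 = 2.003 atoms per formula unit.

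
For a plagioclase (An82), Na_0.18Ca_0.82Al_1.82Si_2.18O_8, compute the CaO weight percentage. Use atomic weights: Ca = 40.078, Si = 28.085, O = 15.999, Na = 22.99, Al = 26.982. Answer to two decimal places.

Molar mass of Na_0.18Ca_0.82Al_1.82Si_2.18O_8 = 0.18*22.99 + 0.82*40.078 + 1.82*26.982 + 2.18*28.085 + 8*15.999 = 275.327 g/mol.
Each formula unit contains 0.82 Ca, equivalent to 0.82/1 = 0.8200 mol CaO.
M(CaO) = 1×40.078 + 1×15.999 = 56.077 g/mol.
Mass of CaO per formula unit = 0.8200 × 56.077 = 45.983 g.
CaO wt% = 45.983 / 275.327 × 100 = 16.70%.

16.70 wt%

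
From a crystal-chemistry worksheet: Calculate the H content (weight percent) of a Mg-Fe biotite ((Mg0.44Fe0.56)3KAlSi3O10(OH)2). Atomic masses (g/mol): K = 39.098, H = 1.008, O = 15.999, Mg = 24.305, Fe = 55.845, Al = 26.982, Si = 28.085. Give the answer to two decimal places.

M((Mg0.44Fe0.56)3KAlSi3O10(OH)2) = 470.241 g/mol.
H contributes 2 × 1.008 = 2.016 g per mole.
2.016/470.241 = 0.0043 → 0.43%.

0.43 weight percent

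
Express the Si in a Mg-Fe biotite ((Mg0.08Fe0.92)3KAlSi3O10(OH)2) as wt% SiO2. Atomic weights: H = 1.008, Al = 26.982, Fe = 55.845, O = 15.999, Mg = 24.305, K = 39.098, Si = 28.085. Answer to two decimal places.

Formula mass = 504.304 g/mol.
3 Si → 3.0000 mol SiO2 per formula unit; M(SiO2) = 60.083, so SiO2 mass = 180.249 g.
180.249/504.304 × 100 = 35.74 wt%.

35.74 wt%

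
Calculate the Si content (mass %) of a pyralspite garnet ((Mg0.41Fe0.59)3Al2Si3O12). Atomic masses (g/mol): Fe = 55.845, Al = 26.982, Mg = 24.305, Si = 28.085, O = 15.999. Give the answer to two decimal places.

18.36 mass %

Formula mass = 1.23*24.305 + 1.77*55.845 + 2*26.982 + 3*28.085 + 12*15.999 = 458.948 g/mol, of which 84.255 g is Si.
So Si makes up 84.255/458.948 = 0.1836 of the mass, i.e. 18.36%.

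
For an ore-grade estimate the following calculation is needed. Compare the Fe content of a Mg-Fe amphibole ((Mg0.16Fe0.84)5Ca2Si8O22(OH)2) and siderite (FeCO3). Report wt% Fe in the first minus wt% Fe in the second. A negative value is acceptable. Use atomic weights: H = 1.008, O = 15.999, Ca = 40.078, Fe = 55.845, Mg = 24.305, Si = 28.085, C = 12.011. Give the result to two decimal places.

-23.38 percentage points

Fe in (Mg0.16Fe0.84)5Ca2Si8O22(OH)2: molar mass 944.821 g/mol; 4.20×55.845 = 234.549 g → 24.82 wt%.
Fe in FeCO3: molar mass 115.853 g/mol; 1×55.845 = 55.845 g → 48.20 wt%.
Difference = 24.82 − 48.20 = -23.38 percentage points.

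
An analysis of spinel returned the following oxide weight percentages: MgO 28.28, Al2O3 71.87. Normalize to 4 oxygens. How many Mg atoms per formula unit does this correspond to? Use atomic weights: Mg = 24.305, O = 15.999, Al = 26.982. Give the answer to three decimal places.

MgO: 28.28/40.304 = 0.70167 mol → 0.70167 mol Mg, 0.70167 mol O.
Al2O3: 71.87/101.961 = 0.70488 mol → 1.40976 mol Al, 2.11464 mol O.
Total oxygen = 2.81631 mol. Normalization factor = 4/2.81631 = 1.42030.
Mg per 4 O = 0.70167 × 1.42030 = 0.997.

0.997 Mg apfu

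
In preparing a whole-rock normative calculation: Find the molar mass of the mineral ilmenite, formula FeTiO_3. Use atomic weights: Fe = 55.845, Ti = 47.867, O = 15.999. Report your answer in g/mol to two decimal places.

Fe: 1 × 55.845 = 55.8450
Ti: 1 × 47.867 = 47.8670
O: 3 × 15.999 = 47.9970
Summing the contributions gives the formula mass.

151.71 g/mol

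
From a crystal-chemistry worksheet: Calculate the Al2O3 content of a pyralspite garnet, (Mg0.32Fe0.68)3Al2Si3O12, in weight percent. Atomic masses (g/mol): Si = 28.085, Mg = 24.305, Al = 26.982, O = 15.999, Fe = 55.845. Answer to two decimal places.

Molar mass of (Mg0.32Fe0.68)3Al2Si3O12 = 0.96×24.305 + 2.04×55.845 + 2×26.982 + 3×28.085 + 12×15.999 = 467.464 g/mol.
Each formula unit contains 2 Al, equivalent to 2/2 = 1.0000 mol Al2O3.
M(Al2O3) = 2×26.982 + 3×15.999 = 101.961 g/mol.
Mass of Al2O3 per formula unit = 1.0000 × 101.961 = 101.961 g.
Al2O3 wt% = 101.961 / 467.464 × 100 = 21.81%.

21.81 wt%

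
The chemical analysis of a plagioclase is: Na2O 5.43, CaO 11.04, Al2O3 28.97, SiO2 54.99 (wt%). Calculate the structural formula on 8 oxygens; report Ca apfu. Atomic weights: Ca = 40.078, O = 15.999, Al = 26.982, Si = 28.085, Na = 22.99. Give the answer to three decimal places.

Na2O: 5.43/61.979 = 0.08761 mol → 0.17522 mol Na, 0.08761 mol O.
CaO: 11.04/56.077 = 0.19687 mol → 0.19687 mol Ca, 0.19687 mol O.
Al2O3: 28.97/101.961 = 0.28413 mol → 0.56826 mol Al, 0.85239 mol O.
SiO2: 54.99/60.083 = 0.91523 mol → 0.91523 mol Si, 1.83046 mol O.
Total oxygen = 2.96733 mol. Normalization factor = 8/2.96733 = 2.69603.
Ca per 8 O = 0.19687 × 2.69603 = 0.531.

0.531 Ca apfu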